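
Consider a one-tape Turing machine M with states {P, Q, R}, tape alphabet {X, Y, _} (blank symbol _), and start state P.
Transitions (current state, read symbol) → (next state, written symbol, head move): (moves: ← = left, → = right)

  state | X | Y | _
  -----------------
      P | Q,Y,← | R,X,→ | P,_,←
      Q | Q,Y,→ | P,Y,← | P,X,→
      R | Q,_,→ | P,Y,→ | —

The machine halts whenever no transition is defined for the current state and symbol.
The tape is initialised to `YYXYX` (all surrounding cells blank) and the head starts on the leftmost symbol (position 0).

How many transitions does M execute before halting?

P | _[Y]YXYX_   read Y → write X, move →, go to R
R | _X[Y]XYX_   read Y → write Y, move →, go to P
P | _XY[X]YX_   read X → write Y, move ←, go to Q
Q | _X[Y]YYX_   read Y → write Y, move ←, go to P
P | _[X]YYYX_   read X → write Y, move ←, go to Q
Q | [_]YYYYX_   read _ → write X, move →, go to P
P | X[Y]YYYX_   read Y → write X, move →, go to R
R | XX[Y]YYX_   read Y → write Y, move →, go to P
P | XXY[Y]YX_   read Y → write X, move →, go to R
R | XXYX[Y]X_   read Y → write Y, move →, go to P
P | XXYXY[X]_   read X → write Y, move ←, go to Q
Q | XXYX[Y]Y_   read Y → write Y, move ←, go to P
P | XXY[X]YY_   read X → write Y, move ←, go to Q
Q | XX[Y]YYY_   read Y → write Y, move ←, go to P
P | X[X]YYYY_   read X → write Y, move ←, go to Q
Q | [X]YYYYY_   read X → write Y, move →, go to Q
Q | Y[Y]YYYY_   read Y → write Y, move ←, go to P
P | [Y]YYYYY_   read Y → write X, move →, go to R
R | X[Y]YYYY_   read Y → write Y, move →, go to P
P | XY[Y]YYY_   read Y → write X, move →, go to R
R | XYX[Y]YY_   read Y → write Y, move →, go to P
P | XYXY[Y]Y_   read Y → write X, move →, go to R
R | XYXYX[Y]_   read Y → write Y, move →, go to P
P | XYXYXY[_]   read _ → write _, move ←, go to P
P | XYXYX[Y]_   read Y → write X, move →, go to R
R | XYXYXX[_]
M halts after 25 transitions.

25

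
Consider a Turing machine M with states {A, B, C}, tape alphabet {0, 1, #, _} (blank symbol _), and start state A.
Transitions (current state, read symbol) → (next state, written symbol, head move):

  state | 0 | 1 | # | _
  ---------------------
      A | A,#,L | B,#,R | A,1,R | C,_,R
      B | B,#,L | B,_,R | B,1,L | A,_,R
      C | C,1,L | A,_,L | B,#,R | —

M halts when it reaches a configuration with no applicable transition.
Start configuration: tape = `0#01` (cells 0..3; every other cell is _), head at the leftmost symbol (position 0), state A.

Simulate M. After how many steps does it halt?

A | _[0]#01___   read 0 → write #, move L, go to A
A | [_]##01___   read _ → write _, move R, go to C
C | _[#]#01___   read # → write #, move R, go to B
B | _#[#]01___   read # → write 1, move L, go to B
B | _[#]101___   read # → write 1, move L, go to B
B | [_]1101___   read _ → write _, move R, go to A
A | _[1]101___   read 1 → write #, move R, go to B
B | _#[1]01___   read 1 → write _, move R, go to B
B | _#_[0]1___   read 0 → write #, move L, go to B
B | _#[_]#1___   read _ → write _, move R, go to A
A | _#_[#]1___   read # → write 1, move R, go to A
A | _#_1[1]___   read 1 → write #, move R, go to B
B | _#_1#[_]__   read _ → write _, move R, go to A
A | _#_1#_[_]_   read _ → write _, move R, go to C
C | _#_1#__[_]
M halts after 14 transitions.

14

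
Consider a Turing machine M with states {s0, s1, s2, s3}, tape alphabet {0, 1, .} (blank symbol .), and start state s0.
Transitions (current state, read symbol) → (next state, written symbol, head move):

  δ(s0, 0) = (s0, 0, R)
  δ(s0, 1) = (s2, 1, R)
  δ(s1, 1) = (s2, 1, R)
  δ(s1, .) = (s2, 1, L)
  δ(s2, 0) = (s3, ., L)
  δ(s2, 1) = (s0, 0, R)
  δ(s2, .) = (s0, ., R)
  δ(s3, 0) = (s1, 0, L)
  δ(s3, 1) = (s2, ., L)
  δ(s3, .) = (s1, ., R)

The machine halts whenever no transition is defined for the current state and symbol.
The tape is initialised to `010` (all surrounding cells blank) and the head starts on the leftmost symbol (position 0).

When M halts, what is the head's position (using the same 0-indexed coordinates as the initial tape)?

state=s0 head=0 tape=.[0]10   (s0,0)→(s0,0,R)
state=s0 head=1 tape=.0[1]0   (s0,1)→(s2,1,R)
state=s2 head=2 tape=.01[0]   (s2,0)→(s3,.,L)
state=s3 head=1 tape=.0[1].   (s3,1)→(s2,.,L)
state=s2 head=0 tape=.[0]..   (s2,0)→(s3,.,L)
state=s3 head=-1 tape=[.]...   (s3,.)→(s1,.,R)
state=s1 head=0 tape=.[.]..   (s1,.)→(s2,1,L)
state=s2 head=-1 tape=[.]1..   (s2,.)→(s0,.,R)
state=s0 head=0 tape=.[1]..   (s0,1)→(s2,1,R)
state=s2 head=1 tape=.1[.].   (s2,.)→(s0,.,R)
state=s0 head=2 tape=.1.[.]
At halt the head is at cell 2.

2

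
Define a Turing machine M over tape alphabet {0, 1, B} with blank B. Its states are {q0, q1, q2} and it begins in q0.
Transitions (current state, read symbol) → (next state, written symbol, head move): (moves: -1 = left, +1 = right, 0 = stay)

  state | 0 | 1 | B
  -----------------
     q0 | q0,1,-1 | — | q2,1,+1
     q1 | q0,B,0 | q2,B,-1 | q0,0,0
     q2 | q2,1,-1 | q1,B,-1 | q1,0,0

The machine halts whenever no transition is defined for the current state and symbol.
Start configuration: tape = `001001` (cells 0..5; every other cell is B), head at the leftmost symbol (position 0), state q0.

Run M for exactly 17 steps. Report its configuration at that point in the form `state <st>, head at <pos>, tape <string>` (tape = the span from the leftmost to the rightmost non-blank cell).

state=q0 head=0 tape=BBB[0]01001   (q0,0)→(q0,1,-1)
state=q0 head=-1 tape=BB[B]101001   (q0,B)→(q2,1,+1)
state=q2 head=0 tape=BB1[1]01001   (q2,1)→(q1,B,-1)
state=q1 head=-1 tape=BB[1]B01001   (q1,1)→(q2,B,-1)
state=q2 head=-2 tape=B[B]BB01001   (q2,B)→(q1,0,0)
state=q1 head=-2 tape=B[0]BB01001   (q1,0)→(q0,B,0)
state=q0 head=-2 tape=B[B]BB01001   (q0,B)→(q2,1,+1)
state=q2 head=-1 tape=B1[B]B01001   (q2,B)→(q1,0,0)
state=q1 head=-1 tape=B1[0]B01001   (q1,0)→(q0,B,0)
state=q0 head=-1 tape=B1[B]B01001   (q0,B)→(q2,1,+1)
state=q2 head=0 tape=B11[B]01001   (q2,B)→(q1,0,0)
state=q1 head=0 tape=B11[0]01001   (q1,0)→(q0,B,0)
state=q0 head=0 tape=B11[B]01001   (q0,B)→(q2,1,+1)
state=q2 head=1 tape=B111[0]1001   (q2,0)→(q2,1,-1)
state=q2 head=0 tape=B11[1]11001   (q2,1)→(q1,B,-1)
state=q1 head=-1 tape=B1[1]B11001   (q1,1)→(q2,B,-1)
state=q2 head=-2 tape=B[1]BB11001   (q2,1)→(q1,B,-1)
state=q1 head=-3 tape=[B]BBB11001
After 17 steps: state q1, head at -3, tape 11001.

state q1, head at -3, tape 11001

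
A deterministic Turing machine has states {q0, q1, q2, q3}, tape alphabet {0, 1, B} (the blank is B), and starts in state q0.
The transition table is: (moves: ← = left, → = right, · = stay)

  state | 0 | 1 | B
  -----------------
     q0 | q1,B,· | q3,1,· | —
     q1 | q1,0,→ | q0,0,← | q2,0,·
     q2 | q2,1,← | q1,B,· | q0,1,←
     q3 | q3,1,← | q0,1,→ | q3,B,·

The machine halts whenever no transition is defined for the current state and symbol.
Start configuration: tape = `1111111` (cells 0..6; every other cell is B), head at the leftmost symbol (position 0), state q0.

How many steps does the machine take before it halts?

q0 | [1]111111B   read 1 → write 1, move ·, go to q3
q3 | [1]111111B   read 1 → write 1, move →, go to q0
q0 | 1[1]11111B   read 1 → write 1, move ·, go to q3
q3 | 1[1]11111B   read 1 → write 1, move →, go to q0
q0 | 11[1]1111B   read 1 → write 1, move ·, go to q3
q3 | 11[1]1111B   read 1 → write 1, move →, go to q0
q0 | 111[1]111B   read 1 → write 1, move ·, go to q3
q3 | 111[1]111B   read 1 → write 1, move →, go to q0
q0 | 1111[1]11B   read 1 → write 1, move ·, go to q3
q3 | 1111[1]11B   read 1 → write 1, move →, go to q0
q0 | 11111[1]1B   read 1 → write 1, move ·, go to q3
q3 | 11111[1]1B   read 1 → write 1, move →, go to q0
q0 | 111111[1]B   read 1 → write 1, move ·, go to q3
q3 | 111111[1]B   read 1 → write 1, move →, go to q0
q0 | 1111111[B]
M halts after 14 transitions.

14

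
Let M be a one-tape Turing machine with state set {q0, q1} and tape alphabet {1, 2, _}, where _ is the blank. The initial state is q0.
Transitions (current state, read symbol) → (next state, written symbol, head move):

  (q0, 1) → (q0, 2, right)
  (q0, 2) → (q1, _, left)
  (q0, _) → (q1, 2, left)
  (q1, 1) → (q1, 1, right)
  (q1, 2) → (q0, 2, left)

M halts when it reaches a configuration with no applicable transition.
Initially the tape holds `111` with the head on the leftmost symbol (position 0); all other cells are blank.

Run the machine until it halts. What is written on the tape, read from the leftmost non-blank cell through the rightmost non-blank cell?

22_22

q0 | __[1]11_   read 1 → write 2, move right, go to q0
q0 | __2[1]1_   read 1 → write 2, move right, go to q0
q0 | __22[1]_   read 1 → write 2, move right, go to q0
q0 | __222[_]   read _ → write 2, move left, go to q1
q1 | __22[2]2   read 2 → write 2, move left, go to q0
q0 | __2[2]22   read 2 → write _, move left, go to q1
q1 | __[2]_22   read 2 → write 2, move left, go to q0
q0 | _[_]2_22   read _ → write 2, move left, go to q1
q1 | [_]22_22
The non-blank tape span at halt is 22_22.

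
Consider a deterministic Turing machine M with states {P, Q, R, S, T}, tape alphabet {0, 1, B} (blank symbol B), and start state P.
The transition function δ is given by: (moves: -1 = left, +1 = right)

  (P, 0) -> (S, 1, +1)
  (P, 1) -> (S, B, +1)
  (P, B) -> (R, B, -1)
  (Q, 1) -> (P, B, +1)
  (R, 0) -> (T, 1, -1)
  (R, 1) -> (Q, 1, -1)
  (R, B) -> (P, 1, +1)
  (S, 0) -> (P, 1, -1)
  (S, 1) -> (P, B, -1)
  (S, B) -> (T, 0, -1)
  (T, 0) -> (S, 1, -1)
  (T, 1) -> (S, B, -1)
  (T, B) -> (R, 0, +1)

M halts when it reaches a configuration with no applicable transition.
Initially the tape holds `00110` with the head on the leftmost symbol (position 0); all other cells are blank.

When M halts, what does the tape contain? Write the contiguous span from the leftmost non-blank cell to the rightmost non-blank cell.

P | BB[0]0110   read 0 → write 1, move +1, go to S
S | BB1[0]110   read 0 → write 1, move -1, go to P
P | BB[1]1110   read 1 → write B, move +1, go to S
S | BBB[1]110   read 1 → write B, move -1, go to P
P | BB[B]B110   read B → write B, move -1, go to R
R | B[B]BB110   read B → write 1, move +1, go to P
P | B1[B]B110   read B → write B, move -1, go to R
R | B[1]BB110   read 1 → write 1, move -1, go to Q
Q | [B]1BB110
The non-blank tape span at halt is 1BB110.

1BB110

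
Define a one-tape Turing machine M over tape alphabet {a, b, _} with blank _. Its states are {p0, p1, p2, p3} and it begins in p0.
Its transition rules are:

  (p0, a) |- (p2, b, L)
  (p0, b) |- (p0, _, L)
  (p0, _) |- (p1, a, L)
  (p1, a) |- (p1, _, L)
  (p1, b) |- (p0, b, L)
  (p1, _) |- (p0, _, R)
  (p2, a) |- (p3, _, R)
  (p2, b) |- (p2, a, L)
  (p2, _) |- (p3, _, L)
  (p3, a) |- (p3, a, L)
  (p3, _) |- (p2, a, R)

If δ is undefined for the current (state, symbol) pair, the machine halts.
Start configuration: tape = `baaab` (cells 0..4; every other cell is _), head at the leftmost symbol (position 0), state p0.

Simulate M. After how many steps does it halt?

p0 | ____[b]aaab   read b → write _, move L, go to p0
p0 | ___[_]_aaab   read _ → write a, move L, go to p1
p1 | __[_]a_aaab   read _ → write _, move R, go to p0
p0 | ___[a]_aaab   read a → write b, move L, go to p2
p2 | __[_]b_aaab   read _ → write _, move L, go to p3
p3 | _[_]_b_aaab   read _ → write a, move R, go to p2
p2 | _a[_]b_aaab   read _ → write _, move L, go to p3
p3 | _[a]_b_aaab   read a → write a, move L, go to p3
p3 | [_]a_b_aaab   read _ → write a, move R, go to p2
p2 | a[a]_b_aaab   read a → write _, move R, go to p3
p3 | a_[_]b_aaab   read _ → write a, move R, go to p2
p2 | a_a[b]_aaab   read b → write a, move L, go to p2
p2 | a_[a]a_aaab   read a → write _, move R, go to p3
p3 | a__[a]_aaab   read a → write a, move L, go to p3
p3 | a_[_]a_aaab   read _ → write a, move R, go to p2
p2 | a_a[a]_aaab   read a → write _, move R, go to p3
p3 | a_a_[_]aaab   read _ → write a, move R, go to p2
p2 | a_a_a[a]aab   read a → write _, move R, go to p3
p3 | a_a_a_[a]ab   read a → write a, move L, go to p3
p3 | a_a_a[_]aab   read _ → write a, move R, go to p2
p2 | a_a_aa[a]ab   read a → write _, move R, go to p3
p3 | a_a_aa_[a]b   read a → write a, move L, go to p3
p3 | a_a_aa[_]ab   read _ → write a, move R, go to p2
p2 | a_a_aaa[a]b   read a → write _, move R, go to p3
p3 | a_a_aaa_[b]
M halts after 24 transitions.

24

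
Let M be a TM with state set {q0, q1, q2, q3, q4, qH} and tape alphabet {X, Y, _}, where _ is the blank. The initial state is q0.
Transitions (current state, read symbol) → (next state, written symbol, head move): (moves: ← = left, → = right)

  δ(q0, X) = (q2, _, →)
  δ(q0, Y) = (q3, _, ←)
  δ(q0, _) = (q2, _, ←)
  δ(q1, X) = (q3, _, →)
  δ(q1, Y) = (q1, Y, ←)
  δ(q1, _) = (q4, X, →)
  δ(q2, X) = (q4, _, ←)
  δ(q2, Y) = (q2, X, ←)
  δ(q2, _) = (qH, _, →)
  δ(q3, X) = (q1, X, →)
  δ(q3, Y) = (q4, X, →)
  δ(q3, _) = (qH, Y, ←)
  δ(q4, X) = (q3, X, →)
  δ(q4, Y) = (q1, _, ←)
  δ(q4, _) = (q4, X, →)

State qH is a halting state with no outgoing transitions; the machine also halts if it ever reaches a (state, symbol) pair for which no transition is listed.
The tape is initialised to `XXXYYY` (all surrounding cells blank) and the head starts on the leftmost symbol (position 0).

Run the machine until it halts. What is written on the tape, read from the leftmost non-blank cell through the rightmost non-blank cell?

q0 | [X]XXYYY   read X → write _, move →, go to q2
q2 | _[X]XYYY   read X → write _, move ←, go to q4
q4 | [_]_XYYY   read _ → write X, move →, go to q4
q4 | X[_]XYYY   read _ → write X, move →, go to q4
q4 | XX[X]YYY   read X → write X, move →, go to q3
q3 | XXX[Y]YY   read Y → write X, move →, go to q4
q4 | XXXX[Y]Y   read Y → write _, move ←, go to q1
q1 | XXX[X]_Y   read X → write _, move →, go to q3
q3 | XXX_[_]Y   read _ → write Y, move ←, go to qH
qH | XXX[_]YY
The non-blank tape span at halt is XXX_YY.

XXX_YY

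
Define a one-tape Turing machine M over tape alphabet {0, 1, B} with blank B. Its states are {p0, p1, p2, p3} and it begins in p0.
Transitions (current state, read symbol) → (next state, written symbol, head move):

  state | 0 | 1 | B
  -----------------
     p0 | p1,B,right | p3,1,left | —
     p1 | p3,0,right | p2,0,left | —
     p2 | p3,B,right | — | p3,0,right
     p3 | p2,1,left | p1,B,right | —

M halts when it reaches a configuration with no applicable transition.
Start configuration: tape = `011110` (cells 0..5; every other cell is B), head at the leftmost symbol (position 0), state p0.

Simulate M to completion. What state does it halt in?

p3

state=p0 head=0 tape=[0]11110B   (p0,0)→(p1,B,right)
state=p1 head=1 tape=B[1]1110B   (p1,1)→(p2,0,left)
state=p2 head=0 tape=[B]01110B   (p2,B)→(p3,0,right)
state=p3 head=1 tape=0[0]1110B   (p3,0)→(p2,1,left)
state=p2 head=0 tape=[0]11110B   (p2,0)→(p3,B,right)
state=p3 head=1 tape=B[1]1110B   (p3,1)→(p1,B,right)
state=p1 head=2 tape=BB[1]110B   (p1,1)→(p2,0,left)
state=p2 head=1 tape=B[B]0110B   (p2,B)→(p3,0,right)
state=p3 head=2 tape=B0[0]110B   (p3,0)→(p2,1,left)
state=p2 head=1 tape=B[0]1110B   (p2,0)→(p3,B,right)
state=p3 head=2 tape=BB[1]110B   (p3,1)→(p1,B,right)
state=p1 head=3 tape=BBB[1]10B   (p1,1)→(p2,0,left)
state=p2 head=2 tape=BB[B]010B   (p2,B)→(p3,0,right)
state=p3 head=3 tape=BB0[0]10B   (p3,0)→(p2,1,left)
state=p2 head=2 tape=BB[0]110B   (p2,0)→(p3,B,right)
state=p3 head=3 tape=BBB[1]10B   (p3,1)→(p1,B,right)
state=p1 head=4 tape=BBBB[1]0B   (p1,1)→(p2,0,left)
state=p2 head=3 tape=BBB[B]00B   (p2,B)→(p3,0,right)
state=p3 head=4 tape=BBB0[0]0B   (p3,0)→(p2,1,left)
state=p2 head=3 tape=BBB[0]10B   (p2,0)→(p3,B,right)
state=p3 head=4 tape=BBBB[1]0B   (p3,1)→(p1,B,right)
state=p1 head=5 tape=BBBBB[0]B   (p1,0)→(p3,0,right)
state=p3 head=6 tape=BBBBB0[B]
No transition is defined for (p3, B); M halts in state p3.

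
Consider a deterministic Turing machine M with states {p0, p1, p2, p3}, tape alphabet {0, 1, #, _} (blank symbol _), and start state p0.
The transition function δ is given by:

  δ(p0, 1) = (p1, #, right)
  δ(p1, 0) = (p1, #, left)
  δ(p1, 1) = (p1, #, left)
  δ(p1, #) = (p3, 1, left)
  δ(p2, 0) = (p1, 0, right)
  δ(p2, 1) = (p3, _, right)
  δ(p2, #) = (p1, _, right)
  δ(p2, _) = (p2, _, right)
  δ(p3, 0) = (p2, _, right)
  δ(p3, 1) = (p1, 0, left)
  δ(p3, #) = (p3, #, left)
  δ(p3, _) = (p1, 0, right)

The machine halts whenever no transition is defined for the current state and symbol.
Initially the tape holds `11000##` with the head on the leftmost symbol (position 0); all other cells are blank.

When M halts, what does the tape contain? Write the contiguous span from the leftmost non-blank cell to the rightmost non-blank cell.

p0 | __[1]1000##   read 1 → write #, move right, go to p1
p1 | __#[1]000##   read 1 → write #, move left, go to p1
p1 | __[#]#000##   read # → write 1, move left, go to p3
p3 | _[_]1#000##   read _ → write 0, move right, go to p1
p1 | _0[1]#000##   read 1 → write #, move left, go to p1
p1 | _[0]##000##   read 0 → write #, move left, go to p1
p1 | [_]###000##
The non-blank tape span at halt is ###000##.

###000##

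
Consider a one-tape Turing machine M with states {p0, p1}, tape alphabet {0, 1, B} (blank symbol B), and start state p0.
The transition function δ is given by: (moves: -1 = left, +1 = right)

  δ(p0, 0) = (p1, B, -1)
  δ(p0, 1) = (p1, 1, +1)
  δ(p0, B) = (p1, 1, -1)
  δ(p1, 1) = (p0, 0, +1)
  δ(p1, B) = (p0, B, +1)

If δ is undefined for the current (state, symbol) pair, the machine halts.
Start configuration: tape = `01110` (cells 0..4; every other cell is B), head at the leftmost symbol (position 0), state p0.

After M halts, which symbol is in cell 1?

0

p0 | B[0]1110   read 0 → write B, move -1, go to p1
p1 | [B]B1110   read B → write B, move +1, go to p0
p0 | B[B]1110   read B → write 1, move -1, go to p1
p1 | [B]11110   read B → write B, move +1, go to p0
p0 | B[1]1110   read 1 → write 1, move +1, go to p1
p1 | B1[1]110   read 1 → write 0, move +1, go to p0
p0 | B10[1]10   read 1 → write 1, move +1, go to p1
p1 | B101[1]0   read 1 → write 0, move +1, go to p0
p0 | B1010[0]   read 0 → write B, move -1, go to p1
p1 | B101[0]B
Cell 1 holds 0 when M halts.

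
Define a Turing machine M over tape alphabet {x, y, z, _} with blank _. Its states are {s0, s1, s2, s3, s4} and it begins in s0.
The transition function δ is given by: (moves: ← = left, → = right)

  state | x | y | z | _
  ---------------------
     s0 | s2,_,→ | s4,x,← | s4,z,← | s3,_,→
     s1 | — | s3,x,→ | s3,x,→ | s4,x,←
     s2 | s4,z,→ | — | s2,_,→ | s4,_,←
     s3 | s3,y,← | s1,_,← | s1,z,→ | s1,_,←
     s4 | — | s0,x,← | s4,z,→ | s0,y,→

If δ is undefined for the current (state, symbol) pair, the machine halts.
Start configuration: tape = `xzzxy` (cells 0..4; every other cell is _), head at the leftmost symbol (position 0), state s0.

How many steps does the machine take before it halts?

25

s0 | __[x]zzxy   read x → write _, move →, go to s2
s2 | ___[z]zxy   read z → write _, move →, go to s2
s2 | ____[z]xy   read z → write _, move →, go to s2
s2 | _____[x]y   read x → write z, move →, go to s4
s4 | _____z[y]   read y → write x, move ←, go to s0
s0 | _____[z]x   read z → write z, move ←, go to s4
s4 | ____[_]zx   read _ → write y, move →, go to s0
s0 | ____y[z]x   read z → write z, move ←, go to s4
s4 | ____[y]zx   read y → write x, move ←, go to s0
s0 | ___[_]xzx   read _ → write _, move →, go to s3
s3 | ____[x]zx   read x → write y, move ←, go to s3
s3 | ___[_]yzx   read _ → write _, move ←, go to s1
s1 | __[_]_yzx   read _ → write x, move ←, go to s4
s4 | _[_]x_yzx   read _ → write y, move →, go to s0
s0 | _y[x]_yzx   read x → write _, move →, go to s2
s2 | _y_[_]yzx   read _ → write _, move ←, go to s4
s4 | _y[_]_yzx   read _ → write y, move →, go to s0
s0 | _yy[_]yzx   read _ → write _, move →, go to s3
s3 | _yy_[y]zx   read y → write _, move ←, go to s1
s1 | _yy[_]_zx   read _ → write x, move ←, go to s4
s4 | _y[y]x_zx   read y → write x, move ←, go to s0
s0 | _[y]xx_zx   read y → write x, move ←, go to s4
s4 | [_]xxx_zx   read _ → write y, move →, go to s0
s0 | y[x]xx_zx   read x → write _, move →, go to s2
s2 | y_[x]x_zx   read x → write z, move →, go to s4
s4 | y_z[x]_zx
M halts after 25 transitions.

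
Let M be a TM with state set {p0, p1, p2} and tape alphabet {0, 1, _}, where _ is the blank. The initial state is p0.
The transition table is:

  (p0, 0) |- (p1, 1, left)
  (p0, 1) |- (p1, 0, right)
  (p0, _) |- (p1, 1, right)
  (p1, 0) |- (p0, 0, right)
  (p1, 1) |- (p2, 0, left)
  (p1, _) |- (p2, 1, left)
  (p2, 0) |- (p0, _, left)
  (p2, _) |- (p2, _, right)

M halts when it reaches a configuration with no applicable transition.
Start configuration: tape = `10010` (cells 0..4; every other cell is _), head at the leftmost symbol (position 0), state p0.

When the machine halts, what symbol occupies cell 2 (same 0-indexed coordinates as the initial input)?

1

p0 | __[1]0010   read 1 → write 0, move right, go to p1
p1 | __0[0]010   read 0 → write 0, move right, go to p0
p0 | __00[0]10   read 0 → write 1, move left, go to p1
p1 | __0[0]110   read 0 → write 0, move right, go to p0
p0 | __00[1]10   read 1 → write 0, move right, go to p1
p1 | __000[1]0   read 1 → write 0, move left, go to p2
p2 | __00[0]00   read 0 → write _, move left, go to p0
p0 | __0[0]_00   read 0 → write 1, move left, go to p1
p1 | __[0]1_00   read 0 → write 0, move right, go to p0
p0 | __0[1]_00   read 1 → write 0, move right, go to p1
p1 | __00[_]00   read _ → write 1, move left, go to p2
p2 | __0[0]100   read 0 → write _, move left, go to p0
p0 | __[0]_100   read 0 → write 1, move left, go to p1
p1 | _[_]1_100   read _ → write 1, move left, go to p2
p2 | [_]11_100   read _ → write _, move right, go to p2
p2 | _[1]1_100
Cell 2 holds 1 when M halts.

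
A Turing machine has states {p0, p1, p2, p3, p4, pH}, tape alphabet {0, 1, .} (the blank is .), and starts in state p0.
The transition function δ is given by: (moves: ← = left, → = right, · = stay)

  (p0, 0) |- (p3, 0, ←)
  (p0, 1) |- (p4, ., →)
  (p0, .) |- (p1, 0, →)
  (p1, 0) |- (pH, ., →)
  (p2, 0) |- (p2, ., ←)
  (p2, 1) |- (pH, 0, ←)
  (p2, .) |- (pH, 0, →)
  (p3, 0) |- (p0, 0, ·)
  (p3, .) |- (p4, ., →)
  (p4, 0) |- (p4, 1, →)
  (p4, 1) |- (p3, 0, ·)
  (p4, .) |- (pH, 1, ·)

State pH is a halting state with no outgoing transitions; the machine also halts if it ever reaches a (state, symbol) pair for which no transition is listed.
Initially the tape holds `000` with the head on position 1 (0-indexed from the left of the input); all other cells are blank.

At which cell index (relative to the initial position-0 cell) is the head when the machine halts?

p0 | .0[0]0.   read 0 → write 0, move ←, go to p3
p3 | .[0]00.   read 0 → write 0, move ·, go to p0
p0 | .[0]00.   read 0 → write 0, move ←, go to p3
p3 | [.]000.   read . → write ., move →, go to p4
p4 | .[0]00.   read 0 → write 1, move →, go to p4
p4 | .1[0]0.   read 0 → write 1, move →, go to p4
p4 | .11[0].   read 0 → write 1, move →, go to p4
p4 | .111[.]   read . → write 1, move ·, go to pH
pH | .111[1]
At halt the head is at cell 3.

3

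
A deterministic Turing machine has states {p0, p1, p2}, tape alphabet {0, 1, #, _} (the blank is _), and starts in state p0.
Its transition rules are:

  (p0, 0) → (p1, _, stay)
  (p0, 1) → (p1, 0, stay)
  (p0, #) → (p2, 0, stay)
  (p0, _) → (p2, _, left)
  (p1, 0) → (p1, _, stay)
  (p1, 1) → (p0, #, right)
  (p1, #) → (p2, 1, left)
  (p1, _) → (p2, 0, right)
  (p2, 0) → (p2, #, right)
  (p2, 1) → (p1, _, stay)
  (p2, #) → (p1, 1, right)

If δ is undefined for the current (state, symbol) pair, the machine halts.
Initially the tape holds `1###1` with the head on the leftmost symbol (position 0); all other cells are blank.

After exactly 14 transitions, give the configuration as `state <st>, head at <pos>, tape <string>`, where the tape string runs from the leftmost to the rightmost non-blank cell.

state=p0 head=0 tape=[1]###1__   (p0,1)→(p1,0,stay)
state=p1 head=0 tape=[0]###1__   (p1,0)→(p1,_,stay)
state=p1 head=0 tape=[_]###1__   (p1,_)→(p2,0,right)
state=p2 head=1 tape=0[#]##1__   (p2,#)→(p1,1,right)
state=p1 head=2 tape=01[#]#1__   (p1,#)→(p2,1,left)
state=p2 head=1 tape=0[1]1#1__   (p2,1)→(p1,_,stay)
state=p1 head=1 tape=0[_]1#1__   (p1,_)→(p2,0,right)
state=p2 head=2 tape=00[1]#1__   (p2,1)→(p1,_,stay)
state=p1 head=2 tape=00[_]#1__   (p1,_)→(p2,0,right)
state=p2 head=3 tape=000[#]1__   (p2,#)→(p1,1,right)
state=p1 head=4 tape=0001[1]__   (p1,1)→(p0,#,right)
state=p0 head=5 tape=0001#[_]_   (p0,_)→(p2,_,left)
state=p2 head=4 tape=0001[#]__   (p2,#)→(p1,1,right)
state=p1 head=5 tape=00011[_]_   (p1,_)→(p2,0,right)
state=p2 head=6 tape=000110[_]
After 14 steps: state p2, head at 6, tape 000110.

state p2, head at 6, tape 000110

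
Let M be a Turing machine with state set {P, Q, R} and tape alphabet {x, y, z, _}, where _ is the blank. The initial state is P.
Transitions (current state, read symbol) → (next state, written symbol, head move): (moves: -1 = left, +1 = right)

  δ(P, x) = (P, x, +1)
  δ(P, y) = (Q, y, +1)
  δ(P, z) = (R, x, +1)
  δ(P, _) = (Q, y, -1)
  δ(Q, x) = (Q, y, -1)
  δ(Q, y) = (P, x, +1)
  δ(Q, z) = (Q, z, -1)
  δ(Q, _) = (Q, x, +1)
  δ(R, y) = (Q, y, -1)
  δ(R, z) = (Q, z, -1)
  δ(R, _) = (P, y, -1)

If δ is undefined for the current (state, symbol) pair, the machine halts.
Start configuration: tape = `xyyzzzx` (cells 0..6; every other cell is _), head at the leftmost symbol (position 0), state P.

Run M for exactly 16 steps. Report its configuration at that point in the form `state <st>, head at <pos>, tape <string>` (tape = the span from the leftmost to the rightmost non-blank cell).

P | [x]yyzzzx   read x → write x, move +1, go to P
P | x[y]yzzzx   read y → write y, move +1, go to Q
Q | xy[y]zzzx   read y → write x, move +1, go to P
P | xyx[z]zzx   read z → write x, move +1, go to R
R | xyxx[z]zx   read z → write z, move -1, go to Q
Q | xyx[x]zzx   read x → write y, move -1, go to Q
Q | xy[x]yzzx   read x → write y, move -1, go to Q
Q | x[y]yyzzx   read y → write x, move +1, go to P
P | xx[y]yzzx   read y → write y, move +1, go to Q
Q | xxy[y]zzx   read y → write x, move +1, go to P
P | xxyx[z]zx   read z → write x, move +1, go to R
R | xxyxx[z]x   read z → write z, move -1, go to Q
Q | xxyx[x]zx   read x → write y, move -1, go to Q
Q | xxy[x]yzx   read x → write y, move -1, go to Q
Q | xx[y]yyzx   read y → write x, move +1, go to P
P | xxx[y]yzx   read y → write y, move +1, go to Q
Q | xxxy[y]zx
After 16 steps: state Q, head at 4, tape xxxyyzx.

state Q, head at 4, tape xxxyyzx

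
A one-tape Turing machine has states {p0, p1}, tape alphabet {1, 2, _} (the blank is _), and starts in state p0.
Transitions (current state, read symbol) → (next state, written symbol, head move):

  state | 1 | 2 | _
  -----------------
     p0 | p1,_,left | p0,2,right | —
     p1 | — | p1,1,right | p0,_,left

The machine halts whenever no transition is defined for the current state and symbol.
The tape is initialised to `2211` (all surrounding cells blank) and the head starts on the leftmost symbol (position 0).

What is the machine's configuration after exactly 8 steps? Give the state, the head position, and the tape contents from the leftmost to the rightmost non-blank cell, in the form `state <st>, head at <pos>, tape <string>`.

p0 | [2]211   read 2 → write 2, move right, go to p0
p0 | 2[2]11   read 2 → write 2, move right, go to p0
p0 | 22[1]1   read 1 → write _, move left, go to p1
p1 | 2[2]_1   read 2 → write 1, move right, go to p1
p1 | 21[_]1   read _ → write _, move left, go to p0
p0 | 2[1]_1   read 1 → write _, move left, go to p1
p1 | [2]__1   read 2 → write 1, move right, go to p1
p1 | 1[_]_1   read _ → write _, move left, go to p0
p0 | [1]__1
After 8 steps: state p0, head at 0, tape 1__1.

state p0, head at 0, tape 1__1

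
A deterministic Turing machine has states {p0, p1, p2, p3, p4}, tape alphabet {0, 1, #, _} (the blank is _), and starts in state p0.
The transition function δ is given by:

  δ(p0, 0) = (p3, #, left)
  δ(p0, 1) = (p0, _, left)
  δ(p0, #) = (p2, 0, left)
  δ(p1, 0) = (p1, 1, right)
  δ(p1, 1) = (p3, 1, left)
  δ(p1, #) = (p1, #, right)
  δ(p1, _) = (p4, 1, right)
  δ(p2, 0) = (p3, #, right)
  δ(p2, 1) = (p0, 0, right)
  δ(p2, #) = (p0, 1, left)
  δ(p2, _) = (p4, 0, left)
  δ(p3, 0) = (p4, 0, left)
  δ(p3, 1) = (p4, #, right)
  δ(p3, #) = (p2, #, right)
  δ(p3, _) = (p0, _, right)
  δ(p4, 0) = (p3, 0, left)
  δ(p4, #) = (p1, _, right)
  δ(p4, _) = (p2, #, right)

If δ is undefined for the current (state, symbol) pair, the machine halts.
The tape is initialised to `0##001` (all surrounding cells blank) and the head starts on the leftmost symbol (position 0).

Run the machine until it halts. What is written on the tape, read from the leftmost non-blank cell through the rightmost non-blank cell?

p0 | __[0]##001   read 0 → write #, move left, go to p3
p3 | _[_]###001   read _ → write _, move right, go to p0
p0 | __[#]##001   read # → write 0, move left, go to p2
p2 | _[_]0##001   read _ → write 0, move left, go to p4
p4 | [_]00##001   read _ → write #, move right, go to p2
p2 | #[0]0##001   read 0 → write #, move right, go to p3
p3 | ##[0]##001   read 0 → write 0, move left, go to p4
p4 | #[#]0##001   read # → write _, move right, go to p1
p1 | #_[0]##001   read 0 → write 1, move right, go to p1
p1 | #_1[#]#001   read # → write #, move right, go to p1
p1 | #_1#[#]001   read # → write #, move right, go to p1
p1 | #_1##[0]01   read 0 → write 1, move right, go to p1
p1 | #_1##1[0]1   read 0 → write 1, move right, go to p1
p1 | #_1##11[1]   read 1 → write 1, move left, go to p3
p3 | #_1##1[1]1   read 1 → write #, move right, go to p4
p4 | #_1##1#[1]
The non-blank tape span at halt is #_1##1#1.

#_1##1#1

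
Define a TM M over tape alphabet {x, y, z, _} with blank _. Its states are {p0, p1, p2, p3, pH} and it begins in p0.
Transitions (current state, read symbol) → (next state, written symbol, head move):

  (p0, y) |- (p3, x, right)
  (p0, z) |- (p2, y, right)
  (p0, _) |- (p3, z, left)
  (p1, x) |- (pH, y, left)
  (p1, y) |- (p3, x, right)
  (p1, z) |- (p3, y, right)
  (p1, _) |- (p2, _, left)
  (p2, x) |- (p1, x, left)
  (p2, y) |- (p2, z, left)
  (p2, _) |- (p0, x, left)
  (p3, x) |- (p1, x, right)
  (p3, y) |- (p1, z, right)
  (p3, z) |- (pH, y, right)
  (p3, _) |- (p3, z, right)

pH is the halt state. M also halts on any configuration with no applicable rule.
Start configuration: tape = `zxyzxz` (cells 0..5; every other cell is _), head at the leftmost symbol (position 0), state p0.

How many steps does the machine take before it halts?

6

p0 | [z]xyzxz   read z → write y, move right, go to p2
p2 | y[x]yzxz   read x → write x, move left, go to p1
p1 | [y]xyzxz   read y → write x, move right, go to p3
p3 | x[x]yzxz   read x → write x, move right, go to p1
p1 | xx[y]zxz   read y → write x, move right, go to p3
p3 | xxx[z]xz   read z → write y, move right, go to pH
pH | xxxy[x]z
M halts after 6 transitions.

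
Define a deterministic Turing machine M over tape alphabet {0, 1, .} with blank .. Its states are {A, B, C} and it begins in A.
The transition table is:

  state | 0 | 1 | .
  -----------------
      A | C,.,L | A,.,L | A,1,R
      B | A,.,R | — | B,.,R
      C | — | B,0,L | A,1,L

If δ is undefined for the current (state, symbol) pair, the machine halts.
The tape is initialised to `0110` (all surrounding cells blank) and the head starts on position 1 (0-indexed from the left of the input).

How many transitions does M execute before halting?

A | ....0[1]10   read 1 → write ., move L, go to A
A | ....[0].10   read 0 → write ., move L, go to C
C | ...[.]..10   read . → write 1, move L, go to A
A | ..[.]1..10   read . → write 1, move R, go to A
A | ..1[1]..10   read 1 → write ., move L, go to A
A | ..[1]...10   read 1 → write ., move L, go to A
A | .[.]....10   read . → write 1, move R, go to A
A | .1[.]...10   read . → write 1, move R, go to A
A | .11[.]..10   read . → write 1, move R, go to A
A | .111[.].10   read . → write 1, move R, go to A
A | .1111[.]10   read . → write 1, move R, go to A
A | .11111[1]0   read 1 → write ., move L, go to A
A | .1111[1].0   read 1 → write ., move L, go to A
A | .111[1]..0   read 1 → write ., move L, go to A
A | .11[1]...0   read 1 → write ., move L, go to A
A | .1[1]....0   read 1 → write ., move L, go to A
A | .[1].....0   read 1 → write ., move L, go to A
A | [.]......0   read . → write 1, move R, go to A
A | 1[.].....0   read . → write 1, move R, go to A
A | 11[.]....0   read . → write 1, move R, go to A
A | 111[.]...0   read . → write 1, move R, go to A
A | 1111[.]..0   read . → write 1, move R, go to A
A | 11111[.].0   read . → write 1, move R, go to A
A | 111111[.]0   read . → write 1, move R, go to A
A | 1111111[0]   read 0 → write ., move L, go to C
C | 111111[1].   read 1 → write 0, move L, go to B
B | 11111[1]0.
M halts after 26 transitions.

26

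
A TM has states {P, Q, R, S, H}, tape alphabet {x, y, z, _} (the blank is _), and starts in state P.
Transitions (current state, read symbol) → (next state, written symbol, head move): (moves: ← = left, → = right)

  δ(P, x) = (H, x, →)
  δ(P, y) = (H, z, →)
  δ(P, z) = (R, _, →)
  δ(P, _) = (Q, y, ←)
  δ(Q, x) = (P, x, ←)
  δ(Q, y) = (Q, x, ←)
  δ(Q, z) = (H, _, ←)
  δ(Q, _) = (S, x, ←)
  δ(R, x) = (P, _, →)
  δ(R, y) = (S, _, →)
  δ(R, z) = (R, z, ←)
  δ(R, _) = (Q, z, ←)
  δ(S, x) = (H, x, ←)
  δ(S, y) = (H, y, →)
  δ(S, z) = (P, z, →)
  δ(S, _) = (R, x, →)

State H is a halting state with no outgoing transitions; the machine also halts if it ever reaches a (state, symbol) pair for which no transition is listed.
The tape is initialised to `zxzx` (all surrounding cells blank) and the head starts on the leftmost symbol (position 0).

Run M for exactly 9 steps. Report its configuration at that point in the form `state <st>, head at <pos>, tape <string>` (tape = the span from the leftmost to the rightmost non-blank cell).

state H, head at 5, tape x_z

state=P head=0 tape=[z]xzx__   (P,z)→(R,_,→)
state=R head=1 tape=_[x]zx__   (R,x)→(P,_,→)
state=P head=2 tape=__[z]x__   (P,z)→(R,_,→)
state=R head=3 tape=___[x]__   (R,x)→(P,_,→)
state=P head=4 tape=____[_]_   (P,_)→(Q,y,←)
state=Q head=3 tape=___[_]y_   (Q,_)→(S,x,←)
state=S head=2 tape=__[_]xy_   (S,_)→(R,x,→)
state=R head=3 tape=__x[x]y_   (R,x)→(P,_,→)
state=P head=4 tape=__x_[y]_   (P,y)→(H,z,→)
state=H head=5 tape=__x_z[_]
After 9 steps: state H, head at 5, tape x_z.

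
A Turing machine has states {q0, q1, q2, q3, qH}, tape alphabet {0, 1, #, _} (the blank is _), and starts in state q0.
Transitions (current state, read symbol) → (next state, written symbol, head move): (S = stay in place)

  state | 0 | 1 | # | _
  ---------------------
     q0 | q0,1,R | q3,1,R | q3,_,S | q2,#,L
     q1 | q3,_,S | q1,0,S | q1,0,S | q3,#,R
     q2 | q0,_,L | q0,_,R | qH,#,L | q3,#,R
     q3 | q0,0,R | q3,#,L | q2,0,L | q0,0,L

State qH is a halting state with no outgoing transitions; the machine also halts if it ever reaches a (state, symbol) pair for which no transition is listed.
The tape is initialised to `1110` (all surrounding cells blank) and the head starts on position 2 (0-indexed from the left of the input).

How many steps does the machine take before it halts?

36

q0 | __11[1]0__   read 1 → write 1, move R, go to q3
q3 | __111[0]__   read 0 → write 0, move R, go to q0
q0 | __1110[_]_   read _ → write #, move L, go to q2
q2 | __111[0]#_   read 0 → write _, move L, go to q0
q0 | __11[1]_#_   read 1 → write 1, move R, go to q3
q3 | __111[_]#_   read _ → write 0, move L, go to q0
q0 | __11[1]0#_   read 1 → write 1, move R, go to q3
q3 | __111[0]#_   read 0 → write 0, move R, go to q0
q0 | __1110[#]_   read # → write _, move S, go to q3
q3 | __1110[_]_   read _ → write 0, move L, go to q0
q0 | __111[0]0_   read 0 → write 1, move R, go to q0
q0 | __1111[0]_   read 0 → write 1, move R, go to q0
q0 | __11111[_]   read _ → write #, move L, go to q2
q2 | __1111[1]#   read 1 → write _, move R, go to q0
q0 | __1111_[#]   read # → write _, move S, go to q3
q3 | __1111_[_]   read _ → write 0, move L, go to q0
q0 | __1111[_]0   read _ → write #, move L, go to q2
q2 | __111[1]#0   read 1 → write _, move R, go to q0
q0 | __111_[#]0   read # → write _, move S, go to q3
q3 | __111_[_]0   read _ → write 0, move L, go to q0
q0 | __111[_]00   read _ → write #, move L, go to q2
q2 | __11[1]#00   read 1 → write _, move R, go to q0
q0 | __11_[#]00   read # → write _, move S, go to q3
q3 | __11_[_]00   read _ → write 0, move L, go to q0
q0 | __11[_]000   read _ → write #, move L, go to q2
q2 | __1[1]#000   read 1 → write _, move R, go to q0
q0 | __1_[#]000   read # → write _, move S, go to q3
q3 | __1_[_]000   read _ → write 0, move L, go to q0
q0 | __1[_]0000   read _ → write #, move L, go to q2
q2 | __[1]#0000   read 1 → write _, move R, go to q0
q0 | ___[#]0000   read # → write _, move S, go to q3
q3 | ___[_]0000   read _ → write 0, move L, go to q0
q0 | __[_]00000   read _ → write #, move L, go to q2
q2 | _[_]#00000   read _ → write #, move R, go to q3
q3 | _#[#]00000   read # → write 0, move L, go to q2
q2 | _[#]000000   read # → write #, move L, go to qH
qH | [_]#000000
M halts after 36 transitions.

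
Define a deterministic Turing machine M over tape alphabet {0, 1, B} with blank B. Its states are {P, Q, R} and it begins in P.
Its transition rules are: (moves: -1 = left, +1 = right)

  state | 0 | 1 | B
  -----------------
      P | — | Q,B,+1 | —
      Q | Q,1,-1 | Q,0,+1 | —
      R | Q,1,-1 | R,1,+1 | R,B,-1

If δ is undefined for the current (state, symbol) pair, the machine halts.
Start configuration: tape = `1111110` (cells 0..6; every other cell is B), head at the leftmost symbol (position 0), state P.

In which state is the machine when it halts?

state=P head=0 tape=[1]111110   (P,1)→(Q,B,+1)
state=Q head=1 tape=B[1]11110   (Q,1)→(Q,0,+1)
state=Q head=2 tape=B0[1]1110   (Q,1)→(Q,0,+1)
state=Q head=3 tape=B00[1]110   (Q,1)→(Q,0,+1)
state=Q head=4 tape=B000[1]10   (Q,1)→(Q,0,+1)
state=Q head=5 tape=B0000[1]0   (Q,1)→(Q,0,+1)
state=Q head=6 tape=B00000[0]   (Q,0)→(Q,1,-1)
state=Q head=5 tape=B0000[0]1   (Q,0)→(Q,1,-1)
state=Q head=4 tape=B000[0]11   (Q,0)→(Q,1,-1)
state=Q head=3 tape=B00[0]111   (Q,0)→(Q,1,-1)
state=Q head=2 tape=B0[0]1111   (Q,0)→(Q,1,-1)
state=Q head=1 tape=B[0]11111   (Q,0)→(Q,1,-1)
state=Q head=0 tape=[B]111111
No transition is defined for (Q, B); M halts in state Q.

Q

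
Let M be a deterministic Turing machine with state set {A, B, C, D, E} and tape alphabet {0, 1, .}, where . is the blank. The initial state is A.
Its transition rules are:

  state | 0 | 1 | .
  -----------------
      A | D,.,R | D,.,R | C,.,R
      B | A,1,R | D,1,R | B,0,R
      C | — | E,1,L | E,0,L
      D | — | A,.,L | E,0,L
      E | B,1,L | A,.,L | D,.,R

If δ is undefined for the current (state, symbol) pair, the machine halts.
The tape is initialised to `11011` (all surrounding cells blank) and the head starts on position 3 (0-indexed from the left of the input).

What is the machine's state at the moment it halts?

D

state=A head=3 tape=110[1]1   (A,1)→(D,.,R)
state=D head=4 tape=110.[1]   (D,1)→(A,.,L)
state=A head=3 tape=110[.].   (A,.)→(C,.,R)
state=C head=4 tape=110.[.]   (C,.)→(E,0,L)
state=E head=3 tape=110[.]0   (E,.)→(D,.,R)
state=D head=4 tape=110.[0]
No transition is defined for (D, 0); M halts in state D.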